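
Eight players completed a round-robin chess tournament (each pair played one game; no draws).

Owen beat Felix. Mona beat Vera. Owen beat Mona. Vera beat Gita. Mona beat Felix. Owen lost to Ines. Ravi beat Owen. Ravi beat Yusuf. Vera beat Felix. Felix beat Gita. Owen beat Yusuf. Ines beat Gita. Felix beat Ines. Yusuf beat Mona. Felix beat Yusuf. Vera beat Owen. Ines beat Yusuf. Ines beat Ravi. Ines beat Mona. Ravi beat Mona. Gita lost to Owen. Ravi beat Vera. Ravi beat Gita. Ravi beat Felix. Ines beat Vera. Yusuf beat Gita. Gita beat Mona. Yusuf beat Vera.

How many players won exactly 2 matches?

Win totals: Ines 6, Vera 3, Owen 4, Ravi 6, Felix 3, Yusuf 3, Gita 1, Mona 2.
Exactly 2: Mona — 1 player.

1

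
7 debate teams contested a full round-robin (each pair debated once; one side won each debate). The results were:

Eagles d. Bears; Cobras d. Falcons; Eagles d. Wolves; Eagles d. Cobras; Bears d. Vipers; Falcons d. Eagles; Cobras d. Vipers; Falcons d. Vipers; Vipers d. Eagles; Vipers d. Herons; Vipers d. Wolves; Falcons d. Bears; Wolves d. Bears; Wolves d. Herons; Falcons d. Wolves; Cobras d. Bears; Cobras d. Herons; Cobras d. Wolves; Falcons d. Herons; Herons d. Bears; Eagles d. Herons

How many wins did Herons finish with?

1

Herons' results: beat Bears; lost to Eagles, Wolves, Cobras, Vipers, Falcons.
That is 1 win.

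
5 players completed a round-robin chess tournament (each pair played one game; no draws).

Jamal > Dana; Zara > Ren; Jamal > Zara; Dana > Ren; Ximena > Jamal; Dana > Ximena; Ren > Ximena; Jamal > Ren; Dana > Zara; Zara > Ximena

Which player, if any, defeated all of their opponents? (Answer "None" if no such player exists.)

None

Highest win total is Jamal with 3 (out of 4 possible).
Jamal lost to Ximena, so no player went undefeated.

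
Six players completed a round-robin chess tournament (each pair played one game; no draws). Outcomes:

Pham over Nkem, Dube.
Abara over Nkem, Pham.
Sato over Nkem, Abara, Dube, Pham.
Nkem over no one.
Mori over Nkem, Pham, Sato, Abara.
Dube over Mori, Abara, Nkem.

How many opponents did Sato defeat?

Sato's results: beat Pham, Dube, Abara, Nkem; lost to Mori.
That is 4 wins.

4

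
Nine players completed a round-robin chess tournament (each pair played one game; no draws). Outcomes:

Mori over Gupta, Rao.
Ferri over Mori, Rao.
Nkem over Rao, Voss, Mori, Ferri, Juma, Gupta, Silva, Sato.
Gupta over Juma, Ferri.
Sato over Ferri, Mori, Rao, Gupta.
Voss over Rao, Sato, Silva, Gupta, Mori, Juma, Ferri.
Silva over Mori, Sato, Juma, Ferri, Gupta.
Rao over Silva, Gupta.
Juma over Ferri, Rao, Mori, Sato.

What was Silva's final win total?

Silva's results: beat Sato, Mori, Juma, Gupta, Ferri; lost to Voss, Nkem, Rao.
That is 5 wins.

5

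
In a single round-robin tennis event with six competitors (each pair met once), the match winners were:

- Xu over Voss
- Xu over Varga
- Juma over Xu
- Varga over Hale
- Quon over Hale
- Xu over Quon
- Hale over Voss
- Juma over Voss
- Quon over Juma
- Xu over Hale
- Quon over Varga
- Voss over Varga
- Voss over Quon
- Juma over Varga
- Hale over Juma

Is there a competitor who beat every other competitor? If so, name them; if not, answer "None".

Highest win total is Xu with 4 (out of 5 possible).
Xu lost to Juma, so no competitor went undefeated.

None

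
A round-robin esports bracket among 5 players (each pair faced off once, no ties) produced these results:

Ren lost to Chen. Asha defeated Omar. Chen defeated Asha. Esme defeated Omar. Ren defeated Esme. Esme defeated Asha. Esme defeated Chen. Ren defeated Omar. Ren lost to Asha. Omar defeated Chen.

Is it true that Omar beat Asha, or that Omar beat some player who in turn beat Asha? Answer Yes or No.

Yes

Omar did not beat Asha directly.
Omar beat Chen. Of those, Chen beat Asha.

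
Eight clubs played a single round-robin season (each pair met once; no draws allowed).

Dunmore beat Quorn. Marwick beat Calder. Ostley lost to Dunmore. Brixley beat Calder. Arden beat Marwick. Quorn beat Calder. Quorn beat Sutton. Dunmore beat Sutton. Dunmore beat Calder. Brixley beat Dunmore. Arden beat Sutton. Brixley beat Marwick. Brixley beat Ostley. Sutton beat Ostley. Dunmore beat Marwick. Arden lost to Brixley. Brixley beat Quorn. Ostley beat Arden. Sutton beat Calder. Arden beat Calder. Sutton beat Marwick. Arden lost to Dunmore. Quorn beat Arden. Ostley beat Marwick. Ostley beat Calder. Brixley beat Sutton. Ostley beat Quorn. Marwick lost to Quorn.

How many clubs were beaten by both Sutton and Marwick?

1

Sutton beat: Ostley, Calder, Marwick.
Marwick beat: Calder.
Both beat: Calder — 1.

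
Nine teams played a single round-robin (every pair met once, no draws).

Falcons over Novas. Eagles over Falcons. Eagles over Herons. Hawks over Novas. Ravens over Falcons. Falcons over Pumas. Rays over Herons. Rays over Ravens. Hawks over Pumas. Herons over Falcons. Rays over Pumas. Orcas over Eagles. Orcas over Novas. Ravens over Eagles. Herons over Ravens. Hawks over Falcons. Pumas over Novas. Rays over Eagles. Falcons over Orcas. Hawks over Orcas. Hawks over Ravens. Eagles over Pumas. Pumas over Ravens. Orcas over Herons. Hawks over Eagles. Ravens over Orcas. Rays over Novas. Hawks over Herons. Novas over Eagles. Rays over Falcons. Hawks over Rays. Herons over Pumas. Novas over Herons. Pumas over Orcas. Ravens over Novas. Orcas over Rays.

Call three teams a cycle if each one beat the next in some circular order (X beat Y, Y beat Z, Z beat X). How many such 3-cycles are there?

Win totals: Hawks 8, Pumas 3, Novas 2, Orcas 4, Eagles 3, Falcons 3, Herons 3, Ravens 4, Rays 6.
A team with w wins dominates both others in C(w,2) triples; summing gives 28 + 3 + 1 + 6 + 3 + 3 + 3 + 6 + 15 = 68 transitive triples.
Total triples C(9,3) = 84, so cyclic triples = 84 − 68 = 16.

16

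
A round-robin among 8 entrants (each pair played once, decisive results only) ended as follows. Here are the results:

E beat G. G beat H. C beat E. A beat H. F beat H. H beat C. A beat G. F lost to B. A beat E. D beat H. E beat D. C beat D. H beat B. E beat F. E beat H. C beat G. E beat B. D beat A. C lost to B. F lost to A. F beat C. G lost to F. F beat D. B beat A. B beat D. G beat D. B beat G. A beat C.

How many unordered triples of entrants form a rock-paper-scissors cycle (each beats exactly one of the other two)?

14

Win totals: A 5, B 5, C 3, D 2, E 5, F 4, G 2, H 2.
An entrant with w wins dominates both others in C(w,2) triples; summing gives 10 + 10 + 3 + 1 + 10 + 6 + 1 + 1 = 42 transitive triples.
Total triples C(8,3) = 56, so cyclic triples = 56 − 42 = 14.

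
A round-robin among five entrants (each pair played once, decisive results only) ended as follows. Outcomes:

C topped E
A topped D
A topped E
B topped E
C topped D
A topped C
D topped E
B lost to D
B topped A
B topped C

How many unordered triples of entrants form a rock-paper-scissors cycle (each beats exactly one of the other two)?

Of the C(5,3) = 10 triples, the cyclic ones are: {A, B, D}; {B, C, D}.
That is 2.

2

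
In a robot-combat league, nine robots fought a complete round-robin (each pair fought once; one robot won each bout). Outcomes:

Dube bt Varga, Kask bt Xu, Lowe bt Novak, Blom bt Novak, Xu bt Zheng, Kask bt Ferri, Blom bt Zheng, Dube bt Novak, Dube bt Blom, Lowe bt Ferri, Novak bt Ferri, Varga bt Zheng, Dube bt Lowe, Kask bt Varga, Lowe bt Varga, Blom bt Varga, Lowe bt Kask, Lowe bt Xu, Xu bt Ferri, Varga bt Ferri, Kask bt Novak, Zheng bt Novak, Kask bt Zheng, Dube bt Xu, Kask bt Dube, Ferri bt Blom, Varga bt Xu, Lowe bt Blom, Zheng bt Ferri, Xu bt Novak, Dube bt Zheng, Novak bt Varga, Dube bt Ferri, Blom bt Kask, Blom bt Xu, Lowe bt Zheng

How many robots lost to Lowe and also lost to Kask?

5

Lowe beat: Varga, Novak, Zheng, Ferri, Blom, Kask, Xu.
Kask beat: Varga, Novak, Dube, Zheng, Ferri, Xu.
Both beat: Varga, Novak, Zheng, Ferri, Xu — 5.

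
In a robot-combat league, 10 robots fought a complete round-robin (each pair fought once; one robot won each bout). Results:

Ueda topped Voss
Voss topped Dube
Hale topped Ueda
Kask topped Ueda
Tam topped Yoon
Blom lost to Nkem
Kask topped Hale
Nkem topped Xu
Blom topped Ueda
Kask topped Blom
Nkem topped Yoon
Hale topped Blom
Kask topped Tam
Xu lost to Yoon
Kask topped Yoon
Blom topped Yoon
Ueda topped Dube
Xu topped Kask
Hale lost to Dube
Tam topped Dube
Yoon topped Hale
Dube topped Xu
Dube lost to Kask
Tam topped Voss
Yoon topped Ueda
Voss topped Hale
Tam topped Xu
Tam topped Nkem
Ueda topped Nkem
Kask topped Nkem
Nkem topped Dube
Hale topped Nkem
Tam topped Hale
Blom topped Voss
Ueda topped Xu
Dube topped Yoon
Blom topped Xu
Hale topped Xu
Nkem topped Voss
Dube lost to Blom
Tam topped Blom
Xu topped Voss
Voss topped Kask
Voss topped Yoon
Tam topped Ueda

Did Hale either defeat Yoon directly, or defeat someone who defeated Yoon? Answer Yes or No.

Yes

Hale did not beat Yoon directly.
Hale beat Blom, Ueda, Xu, Nkem. Of those, Blom beat Yoon.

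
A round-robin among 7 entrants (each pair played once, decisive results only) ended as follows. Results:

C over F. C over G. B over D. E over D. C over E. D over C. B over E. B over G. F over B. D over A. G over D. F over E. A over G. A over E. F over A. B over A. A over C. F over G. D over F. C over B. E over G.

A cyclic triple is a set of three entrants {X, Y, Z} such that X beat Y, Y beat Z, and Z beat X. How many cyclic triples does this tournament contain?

Win totals: A 3, B 4, C 4, D 3, E 2, F 4, G 1.
An entrant with w wins dominates both others in C(w,2) triples; summing gives 3 + 6 + 6 + 3 + 1 + 6 + 0 = 25 transitive triples.
Total triples C(7,3) = 35, so cyclic triples = 35 − 25 = 10.

10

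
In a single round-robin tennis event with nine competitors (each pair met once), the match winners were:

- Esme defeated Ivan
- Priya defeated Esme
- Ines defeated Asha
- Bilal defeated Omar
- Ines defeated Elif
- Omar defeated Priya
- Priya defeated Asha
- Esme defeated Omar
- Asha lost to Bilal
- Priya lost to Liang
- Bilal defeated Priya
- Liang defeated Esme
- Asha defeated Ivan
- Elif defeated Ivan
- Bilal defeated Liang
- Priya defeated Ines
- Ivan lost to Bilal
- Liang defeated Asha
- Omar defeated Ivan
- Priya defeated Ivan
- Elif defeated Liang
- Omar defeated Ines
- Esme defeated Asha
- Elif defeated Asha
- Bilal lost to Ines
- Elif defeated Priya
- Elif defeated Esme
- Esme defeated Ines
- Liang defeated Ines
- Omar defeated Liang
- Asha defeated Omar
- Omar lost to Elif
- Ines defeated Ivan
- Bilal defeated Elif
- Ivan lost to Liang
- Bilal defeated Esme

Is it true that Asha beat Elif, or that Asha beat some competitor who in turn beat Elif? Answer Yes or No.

No

Asha did not beat Elif directly.
Asha beat Omar, Ivan, but each of them lost to Elif. No two-step path.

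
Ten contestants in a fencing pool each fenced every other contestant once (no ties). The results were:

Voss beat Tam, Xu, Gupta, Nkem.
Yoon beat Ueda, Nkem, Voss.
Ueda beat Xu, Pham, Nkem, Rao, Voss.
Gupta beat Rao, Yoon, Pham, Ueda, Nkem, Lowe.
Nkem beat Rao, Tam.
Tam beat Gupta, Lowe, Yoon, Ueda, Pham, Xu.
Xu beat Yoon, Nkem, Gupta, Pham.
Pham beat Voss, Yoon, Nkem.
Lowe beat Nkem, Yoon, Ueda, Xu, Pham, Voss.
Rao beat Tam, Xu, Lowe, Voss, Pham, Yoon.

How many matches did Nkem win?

Nkem's results: beat Rao, Tam; lost to Lowe, Yoon, Ueda, Xu, Pham, Gupta, Voss.
That is 2 wins.

2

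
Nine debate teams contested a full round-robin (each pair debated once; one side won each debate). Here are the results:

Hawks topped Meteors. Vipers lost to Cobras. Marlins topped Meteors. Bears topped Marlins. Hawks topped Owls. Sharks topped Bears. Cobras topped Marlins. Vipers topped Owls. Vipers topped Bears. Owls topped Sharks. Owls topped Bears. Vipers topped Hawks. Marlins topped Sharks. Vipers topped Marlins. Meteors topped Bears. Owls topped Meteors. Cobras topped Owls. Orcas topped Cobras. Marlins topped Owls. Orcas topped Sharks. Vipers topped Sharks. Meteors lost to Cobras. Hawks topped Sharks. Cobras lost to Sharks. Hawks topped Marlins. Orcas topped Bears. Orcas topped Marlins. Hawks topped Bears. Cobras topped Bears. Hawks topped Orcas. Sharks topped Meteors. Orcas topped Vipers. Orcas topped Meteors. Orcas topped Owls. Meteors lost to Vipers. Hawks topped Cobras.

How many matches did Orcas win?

7

Orcas' results: beat Sharks, Marlins, Owls, Vipers, Bears, Meteors, Cobras; lost to Hawks.
That is 7 wins.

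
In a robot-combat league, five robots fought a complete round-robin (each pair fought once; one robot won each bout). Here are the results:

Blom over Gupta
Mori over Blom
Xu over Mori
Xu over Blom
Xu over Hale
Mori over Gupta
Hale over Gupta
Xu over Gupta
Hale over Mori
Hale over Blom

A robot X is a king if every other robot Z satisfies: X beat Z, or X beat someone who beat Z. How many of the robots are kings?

Xu reaches everyone (king).
Gupta cannot reach Xu, Blom, Hale, Mori in two steps.
Blom cannot reach Xu, Hale, Mori in two steps.
Hale cannot reach Xu in two steps.
Mori cannot reach Xu, Hale in two steps.
Kings: Xu — 1.

1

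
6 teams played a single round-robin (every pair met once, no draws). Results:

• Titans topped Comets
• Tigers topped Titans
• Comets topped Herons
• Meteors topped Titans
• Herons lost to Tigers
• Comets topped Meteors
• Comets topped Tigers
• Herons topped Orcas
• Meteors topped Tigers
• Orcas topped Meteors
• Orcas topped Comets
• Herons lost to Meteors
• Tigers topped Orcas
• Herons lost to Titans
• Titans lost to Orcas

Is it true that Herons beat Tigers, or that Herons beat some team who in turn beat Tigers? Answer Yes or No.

Herons did not beat Tigers directly.
Herons beat Orcas, but each of them lost to Tigers. No two-step path.

No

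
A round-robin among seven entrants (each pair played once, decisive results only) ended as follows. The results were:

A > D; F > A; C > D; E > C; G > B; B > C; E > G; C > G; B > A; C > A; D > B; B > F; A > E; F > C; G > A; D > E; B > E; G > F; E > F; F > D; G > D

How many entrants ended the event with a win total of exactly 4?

Win totals: A 2, B 4, C 3, D 2, E 3, F 3, G 4.
Exactly 4: B, G — 2 entrants.

2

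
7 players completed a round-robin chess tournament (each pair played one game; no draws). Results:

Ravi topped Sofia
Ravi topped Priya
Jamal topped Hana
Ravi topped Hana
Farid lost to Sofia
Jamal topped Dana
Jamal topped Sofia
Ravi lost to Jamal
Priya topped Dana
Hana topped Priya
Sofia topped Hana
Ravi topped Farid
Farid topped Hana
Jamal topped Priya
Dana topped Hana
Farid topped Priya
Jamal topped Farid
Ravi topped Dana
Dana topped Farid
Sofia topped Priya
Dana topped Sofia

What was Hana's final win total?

1

Hana's results: beat Priya; lost to Jamal, Dana, Farid, Ravi, Sofia.
That is 1 win.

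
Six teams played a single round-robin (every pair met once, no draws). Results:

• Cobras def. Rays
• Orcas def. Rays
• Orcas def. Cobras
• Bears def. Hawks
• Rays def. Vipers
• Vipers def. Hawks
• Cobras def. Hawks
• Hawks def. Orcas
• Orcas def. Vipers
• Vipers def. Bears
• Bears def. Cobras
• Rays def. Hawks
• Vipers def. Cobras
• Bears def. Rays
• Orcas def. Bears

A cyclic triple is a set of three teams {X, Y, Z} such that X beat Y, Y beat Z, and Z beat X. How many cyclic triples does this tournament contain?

Win totals: Vipers 3, Rays 2, Hawks 1, Orcas 4, Bears 3, Cobras 2.
A team with w wins dominates both others in C(w,2) triples; summing gives 3 + 1 + 0 + 6 + 3 + 1 = 14 transitive triples.
Total triples C(6,3) = 20, so cyclic triples = 20 − 14 = 6.

6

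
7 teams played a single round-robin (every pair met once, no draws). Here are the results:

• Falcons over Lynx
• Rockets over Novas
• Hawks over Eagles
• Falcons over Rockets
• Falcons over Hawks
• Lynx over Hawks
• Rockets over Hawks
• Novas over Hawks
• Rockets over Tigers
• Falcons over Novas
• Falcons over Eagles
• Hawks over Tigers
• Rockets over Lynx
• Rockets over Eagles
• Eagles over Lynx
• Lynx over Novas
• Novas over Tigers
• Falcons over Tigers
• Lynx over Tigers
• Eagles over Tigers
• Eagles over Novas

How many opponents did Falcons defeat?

6

Falcons' results: beat Lynx, Novas, Eagles, Rockets, Tigers, Hawks; lost to no one.
That is 6 wins.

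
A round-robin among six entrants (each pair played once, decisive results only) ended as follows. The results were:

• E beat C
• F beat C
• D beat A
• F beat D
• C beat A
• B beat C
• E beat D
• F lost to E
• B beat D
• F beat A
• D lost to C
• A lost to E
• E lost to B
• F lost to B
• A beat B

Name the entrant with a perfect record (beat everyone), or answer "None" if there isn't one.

None

Highest win total is E with 4 (out of 5 possible).
E lost to B, so no entrant went undefeated.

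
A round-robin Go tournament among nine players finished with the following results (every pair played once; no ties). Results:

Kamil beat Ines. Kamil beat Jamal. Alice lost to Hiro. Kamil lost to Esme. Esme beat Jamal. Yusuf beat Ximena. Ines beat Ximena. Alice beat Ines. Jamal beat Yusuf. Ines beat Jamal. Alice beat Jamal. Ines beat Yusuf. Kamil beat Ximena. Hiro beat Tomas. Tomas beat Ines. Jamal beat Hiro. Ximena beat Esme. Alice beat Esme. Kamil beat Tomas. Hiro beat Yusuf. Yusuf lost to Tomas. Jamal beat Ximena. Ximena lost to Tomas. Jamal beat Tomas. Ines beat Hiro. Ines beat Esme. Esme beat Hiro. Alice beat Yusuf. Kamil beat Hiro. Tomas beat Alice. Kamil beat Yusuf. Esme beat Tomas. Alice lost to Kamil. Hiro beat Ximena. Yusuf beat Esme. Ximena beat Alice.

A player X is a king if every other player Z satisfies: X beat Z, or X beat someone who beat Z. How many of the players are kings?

5

Ximena reaches everyone (king).
Jamal cannot reach Kamil in two steps.
Yusuf cannot reach Ines in two steps.
Ines reaches everyone (king).
Esme reaches everyone (king).
Hiro cannot reach Kamil in two steps.
Alice reaches everyone (king).
Tomas cannot reach Kamil in two steps.
Kamil reaches everyone (king).
Kings: Ximena, Ines, Esme, Alice, Kamil — 5.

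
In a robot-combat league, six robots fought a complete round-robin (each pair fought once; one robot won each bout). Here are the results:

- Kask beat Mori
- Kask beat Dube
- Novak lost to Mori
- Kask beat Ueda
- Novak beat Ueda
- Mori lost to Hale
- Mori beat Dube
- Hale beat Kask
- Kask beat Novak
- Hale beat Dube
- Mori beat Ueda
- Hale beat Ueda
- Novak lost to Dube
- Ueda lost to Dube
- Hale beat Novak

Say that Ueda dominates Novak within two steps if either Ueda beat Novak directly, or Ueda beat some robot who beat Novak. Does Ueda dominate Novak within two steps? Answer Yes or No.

No

Ueda did not beat Novak directly.
Ueda beat no one, so there is no intermediate robot.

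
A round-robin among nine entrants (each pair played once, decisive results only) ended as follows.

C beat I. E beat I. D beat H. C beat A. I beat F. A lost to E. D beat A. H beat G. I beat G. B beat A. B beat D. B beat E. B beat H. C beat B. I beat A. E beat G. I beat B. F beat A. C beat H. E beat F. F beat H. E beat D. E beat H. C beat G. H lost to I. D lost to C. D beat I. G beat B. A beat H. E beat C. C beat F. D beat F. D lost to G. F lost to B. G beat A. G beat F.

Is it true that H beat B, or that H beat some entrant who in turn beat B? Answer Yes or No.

Yes

H did not beat B directly.
H beat G. Of those, G beat B.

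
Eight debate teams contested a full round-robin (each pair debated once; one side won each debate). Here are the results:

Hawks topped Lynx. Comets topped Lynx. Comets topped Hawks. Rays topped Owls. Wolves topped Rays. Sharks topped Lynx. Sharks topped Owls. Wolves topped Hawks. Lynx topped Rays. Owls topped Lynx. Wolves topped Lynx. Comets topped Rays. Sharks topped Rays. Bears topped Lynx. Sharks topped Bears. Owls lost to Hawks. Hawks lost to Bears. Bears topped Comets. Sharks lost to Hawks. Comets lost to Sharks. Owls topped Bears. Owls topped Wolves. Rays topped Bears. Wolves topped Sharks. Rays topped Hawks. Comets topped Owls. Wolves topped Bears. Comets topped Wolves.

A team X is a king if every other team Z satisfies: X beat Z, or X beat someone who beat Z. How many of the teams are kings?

Lynx cannot reach Sharks, Wolves, Comets in two steps.
Owls reaches everyone (king).
Hawks reaches everyone (king).
Bears reaches everyone (king).
Sharks reaches everyone (king).
Wolves reaches everyone (king).
Rays reaches everyone (king).
Comets reaches everyone (king).
Kings: Owls, Hawks, Bears, Sharks, Wolves, Rays, Comets — 7.

7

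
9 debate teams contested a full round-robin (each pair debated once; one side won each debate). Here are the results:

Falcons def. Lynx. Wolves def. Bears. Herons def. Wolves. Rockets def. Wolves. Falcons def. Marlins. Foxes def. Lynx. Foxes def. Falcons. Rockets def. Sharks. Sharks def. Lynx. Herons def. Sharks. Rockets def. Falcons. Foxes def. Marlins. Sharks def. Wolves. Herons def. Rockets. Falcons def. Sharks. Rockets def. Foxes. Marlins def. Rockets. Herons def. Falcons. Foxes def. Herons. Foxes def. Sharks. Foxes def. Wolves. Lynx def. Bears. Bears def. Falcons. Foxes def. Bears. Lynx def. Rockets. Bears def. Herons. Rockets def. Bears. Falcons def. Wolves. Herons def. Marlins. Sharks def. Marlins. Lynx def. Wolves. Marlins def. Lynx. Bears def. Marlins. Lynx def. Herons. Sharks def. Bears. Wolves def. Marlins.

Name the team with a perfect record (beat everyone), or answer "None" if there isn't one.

None

Highest win total is Foxes with 7 (out of 8 possible).
Foxes lost to Rockets, so no team went undefeated.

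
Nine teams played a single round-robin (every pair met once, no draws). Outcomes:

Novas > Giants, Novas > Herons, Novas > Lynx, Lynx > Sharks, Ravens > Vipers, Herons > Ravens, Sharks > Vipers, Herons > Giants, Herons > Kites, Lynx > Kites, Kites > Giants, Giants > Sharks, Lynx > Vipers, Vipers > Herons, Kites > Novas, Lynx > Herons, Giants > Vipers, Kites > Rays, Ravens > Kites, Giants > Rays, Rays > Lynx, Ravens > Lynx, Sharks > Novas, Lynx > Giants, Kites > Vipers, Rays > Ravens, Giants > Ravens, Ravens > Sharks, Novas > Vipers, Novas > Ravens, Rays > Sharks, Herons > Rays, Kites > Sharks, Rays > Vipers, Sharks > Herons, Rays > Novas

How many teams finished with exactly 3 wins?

1

Win totals: Vipers 1, Rays 5, Herons 4, Sharks 3, Giants 4, Novas 5, Ravens 4, Kites 5, Lynx 5.
Exactly 3: Sharks — 1 team.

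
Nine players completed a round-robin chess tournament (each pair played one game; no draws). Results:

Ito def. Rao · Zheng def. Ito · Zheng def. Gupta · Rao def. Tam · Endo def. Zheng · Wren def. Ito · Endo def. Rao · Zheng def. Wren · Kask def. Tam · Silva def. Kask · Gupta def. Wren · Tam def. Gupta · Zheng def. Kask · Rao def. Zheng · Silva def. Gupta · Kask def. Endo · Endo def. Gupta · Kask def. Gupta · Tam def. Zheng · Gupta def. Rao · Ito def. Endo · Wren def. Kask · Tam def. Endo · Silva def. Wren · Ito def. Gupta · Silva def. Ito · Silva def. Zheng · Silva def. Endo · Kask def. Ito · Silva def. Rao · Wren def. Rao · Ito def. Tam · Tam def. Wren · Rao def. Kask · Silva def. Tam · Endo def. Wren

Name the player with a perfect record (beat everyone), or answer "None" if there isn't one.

Silva has 8 wins out of 8 opponents — a perfect record.

Silva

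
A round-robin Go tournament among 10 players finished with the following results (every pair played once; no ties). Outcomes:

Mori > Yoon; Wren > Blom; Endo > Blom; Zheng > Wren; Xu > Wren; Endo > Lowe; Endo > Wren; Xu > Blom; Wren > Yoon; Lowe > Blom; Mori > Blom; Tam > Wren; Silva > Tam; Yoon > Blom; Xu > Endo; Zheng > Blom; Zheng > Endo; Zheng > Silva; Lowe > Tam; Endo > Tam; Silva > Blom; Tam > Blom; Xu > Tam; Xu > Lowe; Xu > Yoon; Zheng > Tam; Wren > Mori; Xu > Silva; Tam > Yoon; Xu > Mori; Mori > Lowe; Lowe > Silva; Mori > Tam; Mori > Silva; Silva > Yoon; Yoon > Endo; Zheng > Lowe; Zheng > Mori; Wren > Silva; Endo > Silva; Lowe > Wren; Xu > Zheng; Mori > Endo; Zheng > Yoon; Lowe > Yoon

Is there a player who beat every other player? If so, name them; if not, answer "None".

Xu has 9 wins out of 9 opponents — a perfect record.

Xu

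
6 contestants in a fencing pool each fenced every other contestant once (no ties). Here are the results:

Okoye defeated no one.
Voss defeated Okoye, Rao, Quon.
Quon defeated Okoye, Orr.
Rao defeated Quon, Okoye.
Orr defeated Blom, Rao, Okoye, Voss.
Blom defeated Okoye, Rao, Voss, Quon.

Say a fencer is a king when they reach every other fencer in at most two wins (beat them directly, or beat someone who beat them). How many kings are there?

Quon reaches everyone (king).
Orr reaches everyone (king).
Okoye cannot reach Quon, Orr, Rao, Blom, Voss in two steps.
Rao cannot reach Blom, Voss in two steps.
Blom reaches everyone (king).
Voss cannot reach Blom in two steps.
Kings: Quon, Orr, Blom — 3.

3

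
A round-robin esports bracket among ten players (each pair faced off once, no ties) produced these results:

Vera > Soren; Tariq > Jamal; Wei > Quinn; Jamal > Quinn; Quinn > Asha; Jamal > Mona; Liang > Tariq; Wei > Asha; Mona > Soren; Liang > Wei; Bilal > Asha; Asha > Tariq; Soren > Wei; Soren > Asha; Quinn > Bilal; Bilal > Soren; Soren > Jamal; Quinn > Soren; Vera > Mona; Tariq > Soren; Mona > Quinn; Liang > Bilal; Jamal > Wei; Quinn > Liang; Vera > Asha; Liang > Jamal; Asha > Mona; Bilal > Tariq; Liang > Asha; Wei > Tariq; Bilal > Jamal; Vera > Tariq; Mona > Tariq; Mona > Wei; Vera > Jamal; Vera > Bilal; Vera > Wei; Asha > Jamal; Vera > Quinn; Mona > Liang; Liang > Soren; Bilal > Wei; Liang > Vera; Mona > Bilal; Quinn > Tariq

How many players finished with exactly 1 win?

0

Win totals: Asha 3, Liang 7, Jamal 3, Wei 3, Vera 8, Tariq 2, Quinn 5, Mona 6, Soren 3, Bilal 5.
No player has exactly 1 wins.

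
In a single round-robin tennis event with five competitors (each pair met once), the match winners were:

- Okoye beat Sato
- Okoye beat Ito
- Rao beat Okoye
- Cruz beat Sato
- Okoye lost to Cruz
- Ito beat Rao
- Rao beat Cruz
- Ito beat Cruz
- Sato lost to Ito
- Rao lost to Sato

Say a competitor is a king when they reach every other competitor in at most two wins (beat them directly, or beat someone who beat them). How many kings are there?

4

Ito reaches everyone (king).
Sato cannot reach Ito in two steps.
Cruz reaches everyone (king).
Rao reaches everyone (king).
Okoye reaches everyone (king).
Kings: Ito, Cruz, Rao, Okoye — 4.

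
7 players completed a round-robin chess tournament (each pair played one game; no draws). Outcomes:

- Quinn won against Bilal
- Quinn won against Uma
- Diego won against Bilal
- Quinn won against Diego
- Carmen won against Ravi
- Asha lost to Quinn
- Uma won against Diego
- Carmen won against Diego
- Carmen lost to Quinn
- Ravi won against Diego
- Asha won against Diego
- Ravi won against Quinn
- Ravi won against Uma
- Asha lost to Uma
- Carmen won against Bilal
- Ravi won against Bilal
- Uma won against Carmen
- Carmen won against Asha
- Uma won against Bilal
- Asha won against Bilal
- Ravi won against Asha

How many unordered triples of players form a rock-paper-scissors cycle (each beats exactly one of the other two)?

Win totals: Uma 4, Quinn 5, Diego 1, Bilal 0, Ravi 5, Carmen 4, Asha 2.
A player with w wins dominates both others in C(w,2) triples; summing gives 6 + 10 + 0 + 0 + 10 + 6 + 1 = 33 transitive triples.
Total triples C(7,3) = 35, so cyclic triples = 35 − 33 = 2.

2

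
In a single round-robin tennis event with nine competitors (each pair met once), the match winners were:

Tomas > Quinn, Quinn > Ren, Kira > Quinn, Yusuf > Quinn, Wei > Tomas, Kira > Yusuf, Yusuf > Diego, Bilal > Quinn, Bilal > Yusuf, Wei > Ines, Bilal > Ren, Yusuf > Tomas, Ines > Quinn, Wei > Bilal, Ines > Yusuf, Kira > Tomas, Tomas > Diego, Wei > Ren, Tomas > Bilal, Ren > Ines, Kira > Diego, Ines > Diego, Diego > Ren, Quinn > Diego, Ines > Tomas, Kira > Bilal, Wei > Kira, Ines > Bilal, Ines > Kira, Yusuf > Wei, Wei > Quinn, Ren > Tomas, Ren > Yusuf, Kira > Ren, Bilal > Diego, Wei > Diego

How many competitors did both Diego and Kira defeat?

1

Diego beat: Ren.
Kira beat: Yusuf, Quinn, Bilal, Tomas, Ren, Diego.
Both beat: Ren — 1.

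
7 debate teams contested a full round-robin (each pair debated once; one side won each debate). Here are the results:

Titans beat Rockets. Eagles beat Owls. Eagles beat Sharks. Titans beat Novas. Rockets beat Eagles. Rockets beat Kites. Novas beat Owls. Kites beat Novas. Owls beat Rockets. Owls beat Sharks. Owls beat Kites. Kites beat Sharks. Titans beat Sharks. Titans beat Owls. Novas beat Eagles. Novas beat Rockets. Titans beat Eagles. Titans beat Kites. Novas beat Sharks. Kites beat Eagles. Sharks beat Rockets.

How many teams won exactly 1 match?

Win totals: Eagles 2, Sharks 1, Rockets 2, Novas 4, Titans 6, Owls 3, Kites 3.
Exactly 1: Sharks — 1 team.

1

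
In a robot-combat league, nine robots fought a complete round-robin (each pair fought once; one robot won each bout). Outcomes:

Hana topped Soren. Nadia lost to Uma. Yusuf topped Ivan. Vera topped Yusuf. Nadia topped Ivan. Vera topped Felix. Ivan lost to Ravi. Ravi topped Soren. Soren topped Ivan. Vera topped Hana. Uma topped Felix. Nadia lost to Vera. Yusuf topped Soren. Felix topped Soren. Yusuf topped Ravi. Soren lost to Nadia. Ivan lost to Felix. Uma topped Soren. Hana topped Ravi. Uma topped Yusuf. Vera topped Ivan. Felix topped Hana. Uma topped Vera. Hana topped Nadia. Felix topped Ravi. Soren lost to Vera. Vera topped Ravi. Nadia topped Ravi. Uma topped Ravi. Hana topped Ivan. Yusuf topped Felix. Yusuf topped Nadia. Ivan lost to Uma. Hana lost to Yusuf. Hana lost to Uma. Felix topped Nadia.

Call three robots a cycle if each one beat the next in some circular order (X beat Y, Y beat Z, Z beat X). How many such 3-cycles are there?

Win totals: Ravi 2, Ivan 0, Nadia 3, Hana 4, Vera 7, Yusuf 6, Uma 8, Soren 1, Felix 5.
A robot with w wins dominates both others in C(w,2) triples; summing gives 1 + 0 + 3 + 6 + 21 + 15 + 28 + 0 + 10 = 84 transitive triples.
Total triples C(9,3) = 84, so cyclic triples = 84 − 84 = 0.

0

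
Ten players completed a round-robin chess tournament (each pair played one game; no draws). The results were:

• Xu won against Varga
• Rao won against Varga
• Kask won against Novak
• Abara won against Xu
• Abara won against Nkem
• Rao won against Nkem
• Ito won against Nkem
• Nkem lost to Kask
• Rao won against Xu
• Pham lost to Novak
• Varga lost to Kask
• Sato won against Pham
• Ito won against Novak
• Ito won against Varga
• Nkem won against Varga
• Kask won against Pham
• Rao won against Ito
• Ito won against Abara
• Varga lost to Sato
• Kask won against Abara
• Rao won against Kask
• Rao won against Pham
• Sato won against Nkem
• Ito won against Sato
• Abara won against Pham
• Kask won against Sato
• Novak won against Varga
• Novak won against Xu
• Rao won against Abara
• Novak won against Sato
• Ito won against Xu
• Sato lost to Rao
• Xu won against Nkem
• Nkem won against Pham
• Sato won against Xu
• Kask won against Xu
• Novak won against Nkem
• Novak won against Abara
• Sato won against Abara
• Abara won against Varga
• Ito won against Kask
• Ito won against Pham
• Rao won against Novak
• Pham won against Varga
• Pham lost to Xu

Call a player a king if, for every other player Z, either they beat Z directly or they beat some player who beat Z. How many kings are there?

Novak cannot reach Rao, Ito, Kask in two steps.
Pham cannot reach Novak, Rao, Ito, Nkem, Abara, Xu, Sato, Kask in two steps.
Rao reaches everyone (king).
Ito cannot reach Rao in two steps.
Nkem cannot reach Novak, Rao, Ito, Abara, Xu, Sato, Kask in two steps.
Abara cannot reach Novak, Rao, Ito, Sato, Kask in two steps.
Xu cannot reach Novak, Rao, Ito, Abara, Sato, Kask in two steps.
Sato cannot reach Novak, Rao, Ito, Kask in two steps.
Kask cannot reach Rao, Ito in two steps.
Varga cannot reach Novak, Pham, Rao, Ito, Nkem, Abara, Xu, Sato, Kask in two steps.
Kings: Rao — 1.

1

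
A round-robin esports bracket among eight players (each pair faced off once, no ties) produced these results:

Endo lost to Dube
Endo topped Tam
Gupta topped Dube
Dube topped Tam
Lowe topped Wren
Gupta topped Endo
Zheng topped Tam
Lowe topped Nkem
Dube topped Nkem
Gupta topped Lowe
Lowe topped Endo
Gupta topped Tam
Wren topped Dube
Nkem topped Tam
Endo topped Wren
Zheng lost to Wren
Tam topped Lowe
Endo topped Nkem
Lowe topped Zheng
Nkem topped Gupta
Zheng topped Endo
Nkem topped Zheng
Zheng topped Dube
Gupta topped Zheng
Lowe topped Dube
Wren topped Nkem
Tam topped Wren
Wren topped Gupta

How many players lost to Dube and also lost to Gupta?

2

Dube beat: Endo, Nkem, Tam.
Gupta beat: Dube, Endo, Lowe, Zheng, Tam.
Both beat: Endo, Tam — 2.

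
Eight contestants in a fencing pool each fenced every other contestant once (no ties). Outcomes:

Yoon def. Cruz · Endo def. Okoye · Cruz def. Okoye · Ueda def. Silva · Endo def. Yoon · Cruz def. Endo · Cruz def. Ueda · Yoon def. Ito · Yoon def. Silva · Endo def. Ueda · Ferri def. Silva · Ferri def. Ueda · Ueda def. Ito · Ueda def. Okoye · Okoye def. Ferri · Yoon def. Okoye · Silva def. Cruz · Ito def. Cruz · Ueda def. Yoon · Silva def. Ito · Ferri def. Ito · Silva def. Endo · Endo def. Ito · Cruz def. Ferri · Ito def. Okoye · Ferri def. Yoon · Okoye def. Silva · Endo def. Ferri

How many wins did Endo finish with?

5

Endo's results: beat Ferri, Ito, Ueda, Yoon, Okoye; lost to Silva, Cruz.
That is 5 wins.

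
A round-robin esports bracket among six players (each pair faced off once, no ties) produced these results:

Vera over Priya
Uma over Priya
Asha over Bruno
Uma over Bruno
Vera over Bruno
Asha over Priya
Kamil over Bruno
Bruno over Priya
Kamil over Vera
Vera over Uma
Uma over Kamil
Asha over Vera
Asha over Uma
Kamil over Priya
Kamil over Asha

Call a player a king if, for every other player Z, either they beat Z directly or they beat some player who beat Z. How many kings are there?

Uma reaches everyone (king).
Asha reaches everyone (king).
Vera cannot reach Asha in two steps.
Priya cannot reach Uma, Asha, Vera, Kamil, Bruno in two steps.
Kamil reaches everyone (king).
Bruno cannot reach Uma, Asha, Vera, Kamil in two steps.
Kings: Uma, Asha, Kamil — 3.

3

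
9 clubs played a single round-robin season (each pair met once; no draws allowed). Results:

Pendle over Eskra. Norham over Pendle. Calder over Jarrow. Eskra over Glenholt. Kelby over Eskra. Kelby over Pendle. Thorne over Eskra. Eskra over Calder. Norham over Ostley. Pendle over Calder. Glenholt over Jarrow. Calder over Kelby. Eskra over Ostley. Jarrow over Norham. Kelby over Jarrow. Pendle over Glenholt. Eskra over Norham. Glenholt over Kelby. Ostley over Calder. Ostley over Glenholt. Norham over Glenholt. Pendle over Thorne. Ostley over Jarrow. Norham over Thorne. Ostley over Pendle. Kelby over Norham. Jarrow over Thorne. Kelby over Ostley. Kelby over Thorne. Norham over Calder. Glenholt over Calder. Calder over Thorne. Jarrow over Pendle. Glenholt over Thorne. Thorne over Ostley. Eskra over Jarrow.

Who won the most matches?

Kelby

Win totals: Calder 3, Kelby 6, Thorne 2, Jarrow 3, Ostley 4, Pendle 4, Eskra 5, Glenholt 4, Norham 5.
Kelby leads with 6 wins (next highest: 5).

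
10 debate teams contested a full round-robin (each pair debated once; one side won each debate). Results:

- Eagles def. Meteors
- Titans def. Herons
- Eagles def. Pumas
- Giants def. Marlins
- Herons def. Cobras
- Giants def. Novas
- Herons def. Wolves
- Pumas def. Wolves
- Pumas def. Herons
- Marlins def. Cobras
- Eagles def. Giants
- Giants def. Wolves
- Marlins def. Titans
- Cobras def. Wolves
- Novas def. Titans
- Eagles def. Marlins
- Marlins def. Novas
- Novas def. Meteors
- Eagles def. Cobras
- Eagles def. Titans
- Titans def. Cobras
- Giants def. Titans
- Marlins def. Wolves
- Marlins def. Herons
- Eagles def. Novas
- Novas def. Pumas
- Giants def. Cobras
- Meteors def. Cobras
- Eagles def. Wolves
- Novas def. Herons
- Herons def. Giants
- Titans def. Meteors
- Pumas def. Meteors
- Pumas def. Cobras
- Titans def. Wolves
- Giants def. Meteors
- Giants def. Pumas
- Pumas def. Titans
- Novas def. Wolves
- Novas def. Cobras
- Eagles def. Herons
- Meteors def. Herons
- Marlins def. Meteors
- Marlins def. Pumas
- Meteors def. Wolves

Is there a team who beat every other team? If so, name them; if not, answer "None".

Eagles

Eagles has 9 wins out of 9 opponents — a perfect record.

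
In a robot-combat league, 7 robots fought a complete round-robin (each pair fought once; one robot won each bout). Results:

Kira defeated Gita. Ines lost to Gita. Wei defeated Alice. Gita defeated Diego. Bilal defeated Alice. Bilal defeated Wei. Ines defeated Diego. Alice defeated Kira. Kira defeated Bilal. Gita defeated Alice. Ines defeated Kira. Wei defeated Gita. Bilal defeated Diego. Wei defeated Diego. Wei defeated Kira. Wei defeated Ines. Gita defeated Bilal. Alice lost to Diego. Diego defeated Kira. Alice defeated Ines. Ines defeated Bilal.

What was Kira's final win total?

2

Kira's results: beat Gita, Bilal; lost to Alice, Wei, Ines, Diego.
That is 2 wins.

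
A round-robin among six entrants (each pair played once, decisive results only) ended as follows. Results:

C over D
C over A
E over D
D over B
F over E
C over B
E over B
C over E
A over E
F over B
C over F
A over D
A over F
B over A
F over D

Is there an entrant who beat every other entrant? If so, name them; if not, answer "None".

C has 5 wins out of 5 opponents — a perfect record.

C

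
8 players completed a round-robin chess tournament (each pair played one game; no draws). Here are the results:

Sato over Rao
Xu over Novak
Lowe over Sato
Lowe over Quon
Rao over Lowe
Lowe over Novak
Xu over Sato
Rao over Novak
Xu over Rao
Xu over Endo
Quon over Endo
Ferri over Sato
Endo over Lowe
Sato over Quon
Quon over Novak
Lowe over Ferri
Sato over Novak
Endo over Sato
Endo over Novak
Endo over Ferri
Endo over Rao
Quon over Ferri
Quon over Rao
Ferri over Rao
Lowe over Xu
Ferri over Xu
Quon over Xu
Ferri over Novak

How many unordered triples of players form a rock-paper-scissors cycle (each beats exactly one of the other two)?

10

Win totals: Xu 4, Sato 3, Ferri 4, Novak 0, Endo 5, Rao 2, Quon 5, Lowe 5.
A player with w wins dominates both others in C(w,2) triples; summing gives 6 + 3 + 6 + 0 + 10 + 1 + 10 + 10 = 46 transitive triples.
Total triples C(8,3) = 56, so cyclic triples = 56 − 46 = 10.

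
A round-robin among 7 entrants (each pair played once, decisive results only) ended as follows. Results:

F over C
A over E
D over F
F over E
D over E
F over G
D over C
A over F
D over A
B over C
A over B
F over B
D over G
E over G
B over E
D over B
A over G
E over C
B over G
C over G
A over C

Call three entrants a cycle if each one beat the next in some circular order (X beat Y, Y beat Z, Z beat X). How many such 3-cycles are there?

Win totals: A 5, B 3, C 1, D 6, E 2, F 4, G 0.
An entrant with w wins dominates both others in C(w,2) triples; summing gives 10 + 3 + 0 + 15 + 1 + 6 + 0 = 35 transitive triples.
Total triples C(7,3) = 35, so cyclic triples = 35 − 35 = 0.

0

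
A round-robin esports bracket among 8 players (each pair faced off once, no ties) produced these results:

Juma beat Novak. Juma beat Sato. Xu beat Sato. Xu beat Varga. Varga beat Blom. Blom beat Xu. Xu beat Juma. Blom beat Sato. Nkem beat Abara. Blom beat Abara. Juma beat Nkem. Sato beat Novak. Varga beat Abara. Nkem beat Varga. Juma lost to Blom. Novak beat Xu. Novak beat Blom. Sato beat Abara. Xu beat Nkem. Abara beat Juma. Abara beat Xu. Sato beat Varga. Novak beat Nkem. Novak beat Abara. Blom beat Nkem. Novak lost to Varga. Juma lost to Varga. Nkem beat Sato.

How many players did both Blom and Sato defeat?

1

Blom beat: Nkem, Abara, Sato, Juma, Xu.
Sato beat: Abara, Novak, Varga.
Both beat: Abara — 1.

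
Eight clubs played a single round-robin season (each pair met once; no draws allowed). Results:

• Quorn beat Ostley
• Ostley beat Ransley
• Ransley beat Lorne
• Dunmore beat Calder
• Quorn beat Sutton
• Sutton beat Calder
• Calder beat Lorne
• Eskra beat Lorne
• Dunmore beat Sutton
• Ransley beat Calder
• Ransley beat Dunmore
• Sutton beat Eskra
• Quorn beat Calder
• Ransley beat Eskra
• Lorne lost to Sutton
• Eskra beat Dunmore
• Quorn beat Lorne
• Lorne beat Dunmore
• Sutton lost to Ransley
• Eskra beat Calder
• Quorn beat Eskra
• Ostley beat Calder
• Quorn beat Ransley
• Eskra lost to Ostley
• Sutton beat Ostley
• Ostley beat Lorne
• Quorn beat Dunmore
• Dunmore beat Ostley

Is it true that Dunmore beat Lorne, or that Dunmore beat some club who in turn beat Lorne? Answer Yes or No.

Yes

Dunmore did not beat Lorne directly.
Dunmore beat Ostley, Sutton, Calder. Of those, Ostley beat Lorne.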